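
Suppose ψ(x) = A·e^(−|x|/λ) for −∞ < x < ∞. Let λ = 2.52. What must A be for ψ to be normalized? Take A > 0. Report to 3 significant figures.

Normalization requires ∫|ψ|² dx = 1, integrated from −∞ to ∞.
With ∫₀^∞ x^0 e^(−αx) dx = 0!/α^1, carrying out the integral gives A² · λ.
Hence A² = 1/[λ].
Substituting λ = 2.52 gives A² = 0.3968, so A = 0.6299.

A ≈ 0.630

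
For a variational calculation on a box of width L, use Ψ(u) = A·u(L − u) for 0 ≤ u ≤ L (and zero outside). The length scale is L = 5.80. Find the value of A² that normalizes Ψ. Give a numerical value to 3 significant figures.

A^2 ≈ 0.00457

We need A² ∫|f|² du = 1, taking the integral from 0 to L.
With Ψ = A·u(L − u), the integral evaluates to A²·[L^5/30].
Setting this equal to 1 gives A² = 1/(L^5/30).
Plugging in L = 5.80 yields A = 0.06761.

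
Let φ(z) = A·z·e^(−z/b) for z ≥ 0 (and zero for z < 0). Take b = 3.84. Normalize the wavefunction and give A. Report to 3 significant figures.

A ≈ 0.266

Require ∫ |φ|² dz = 1 over the whole domain.
With φ = A·z·e^(−z/b), the integral evaluates to A²·[b^3/4].
Setting this equal to 1 gives A² = 1/(b^3/4).
Plugging in b = 3.84 yields A = 0.2658.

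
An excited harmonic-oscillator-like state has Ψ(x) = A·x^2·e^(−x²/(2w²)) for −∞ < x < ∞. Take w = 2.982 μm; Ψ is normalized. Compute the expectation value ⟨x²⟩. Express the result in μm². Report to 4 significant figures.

⟨x^2⟩ ≈ 22.23 μm^2

The expectation value is the |Ψ|²-weighted average of x^2: ∫ x^2|Ψ|² dx.
Evaluating both integrals, ⟨x²⟩ = 5·w^2/2.
With w = 2.982, ⟨x^2⟩ = 22.231.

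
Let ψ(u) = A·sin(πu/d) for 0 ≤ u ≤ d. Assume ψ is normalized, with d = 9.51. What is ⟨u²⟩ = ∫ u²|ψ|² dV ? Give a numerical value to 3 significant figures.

⟨u²⟩ = ∫ u^2 |ψ|² du over the full domain.
Using sin²θ = (1 − cos 2θ)/2, since the A² factors cancel between numerator and denominator, ⟨u²⟩ = -d^2/(2·π^2) + d^2/3.
Putting d = 9.51 gives 25.56.

⟨u^2⟩ ≈ 25.6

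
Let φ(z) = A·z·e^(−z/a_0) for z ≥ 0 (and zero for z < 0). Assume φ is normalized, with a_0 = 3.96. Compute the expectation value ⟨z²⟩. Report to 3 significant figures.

The expectation value is the |φ|²-weighted average of z^2: ∫ z^2|φ|² dz.
The ratio of the moment integral to the normalization integral gives ⟨z²⟩ = 3·a_0^2.
With a_0 = 3.96, ⟨z^2⟩ = 47.04.

⟨z^2⟩ ≈ 47.0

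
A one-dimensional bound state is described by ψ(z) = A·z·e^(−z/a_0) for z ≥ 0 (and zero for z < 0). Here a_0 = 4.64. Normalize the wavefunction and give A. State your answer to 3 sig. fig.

We need A² ∫|f|² dz = 1, taking the integral from 0 to ∞.
With ∫₀^∞ z^2 e^(−αz) dz = 2!/α^3, carrying out the integral gives A² · a_0^3/4.
So A² = (a_0^3/4)^(−1).
Substituting a_0 = 4.64 gives A² = 0.04004, so A = 0.2001.

A ≈ 0.200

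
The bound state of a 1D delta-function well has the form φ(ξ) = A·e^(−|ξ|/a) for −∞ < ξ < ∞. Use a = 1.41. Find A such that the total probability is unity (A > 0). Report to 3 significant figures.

Normalization requires ∫|φ|² dξ = 1, integrated from −∞ to ∞.
With ∫₀^∞ ξ^0 e^(−αξ) dξ = 0!/α^1, carrying out the integral gives A² · a.
Hence A² = 1/[a].
Substituting a = 1.41 gives A² = 0.7092, so A = 0.8422.

A ≈ 0.842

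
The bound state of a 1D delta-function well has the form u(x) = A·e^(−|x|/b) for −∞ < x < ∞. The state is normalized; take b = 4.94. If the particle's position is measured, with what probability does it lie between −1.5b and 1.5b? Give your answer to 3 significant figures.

P ≈ 0.950

|u|² is the probability density, so P = ∫_{−1.5b}^{1.5b} |u|² dx.
Since A² = 1/(b), this is the region integral divided by the full normalization integral.
By symmetry take twice the x ≥ 0 contribution in numerator and denominator; the 2's cancel. Substituting t = x/b, A² and the length scale cancel in the ratio: P = ∫_{0}^{1.5} e^(-2·t) dt / ∫_{0}^{∞} e^(-2·t) dt.
Using ∫ e^(-2·t) dt = -e^(-2·t)/2, the numerator is 1/2 - e^(-3)/2 and the denominator is 1/2.
This works out to P = 0.9502.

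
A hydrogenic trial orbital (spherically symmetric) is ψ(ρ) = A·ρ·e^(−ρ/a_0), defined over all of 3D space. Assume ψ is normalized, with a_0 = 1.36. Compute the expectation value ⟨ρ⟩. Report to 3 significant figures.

⟨ρ⟩ = ∫ ρ |ψ|² 4πρ² dρ over the full domain.
Using ∫₀^∞ ρⁿ e^(−αρ) dρ = n!/αⁿ⁺¹, the ratio of the moment integral to the normalization integral gives ⟨ρ⟩ = 5·a_0/2.
Putting a_0 = 1.36 gives 3.400.

⟨ρ⟩ ≈ 3.40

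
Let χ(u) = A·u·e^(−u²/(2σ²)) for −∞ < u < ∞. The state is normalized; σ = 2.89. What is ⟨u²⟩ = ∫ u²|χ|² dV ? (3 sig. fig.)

By definition ⟨u²⟩ = ∫ u^2 |χ(u)|² du.
The ratio of the moment integral to the normalization integral gives ⟨u²⟩ = 3·σ^2/2.
With σ = 2.89, ⟨u^2⟩ = 12.53.

⟨u^2⟩ ≈ 12.5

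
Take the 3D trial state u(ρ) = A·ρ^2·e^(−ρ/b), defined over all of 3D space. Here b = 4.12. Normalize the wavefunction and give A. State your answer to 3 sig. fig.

A ≈ 0.000838

We need A² ∫|f|² 4πρ² dρ = 1, taking the integral from 0 to ∞.
In 3D with spherical symmetry the volume element is 4πρ² dρ.
The integral (without the A² prefactor) comes out to 45·π·b^7/2.
Setting this equal to 1 gives A² = 1/(45·π·b^7/2).
With b = 4.12: A² = 7.021E-7 and A = 0.0008379.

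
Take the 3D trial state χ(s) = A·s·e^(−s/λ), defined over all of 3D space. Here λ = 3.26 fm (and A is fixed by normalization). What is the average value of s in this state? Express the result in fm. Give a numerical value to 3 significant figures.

By definition ⟨s⟩ = ∫ s |χ(s)|² 4πs² ds.
With ∫₀^∞ s^5 e^(−αs) ds = 5!/α^6, evaluating both integrals, ⟨s⟩ = 5·λ/2.
With λ = 3.26, ⟨s⟩ = 8.150.

⟨s⟩ ≈ 8.15 fm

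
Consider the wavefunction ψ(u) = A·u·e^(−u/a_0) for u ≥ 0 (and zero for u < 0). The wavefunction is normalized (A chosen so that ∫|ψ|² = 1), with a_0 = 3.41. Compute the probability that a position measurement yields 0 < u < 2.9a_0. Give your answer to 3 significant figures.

P ≈ 0.928

|ψ|² is the probability density, so P = ∫_{0}^{2.9a_0} |ψ|² du.
Since A² = 1/(a_0^3/4), this is the region integral divided by the full normalization integral.
In terms of t = u/a_0 (A² and the length scale cancel between numerator and denominator), P = [∫_{0}^{2.9} t^2·e^(-2·t) dt] / [∫_{0}^{∞} t^2·e^(-2·t) dt].
With ∫ t^2·e^(-2·t) dt = -(2·t^2 + 2·t + 1)·e^(-2·t)/4 + C, the region integral is 1/4 - 1181·e^(-29/5)/200 and the full one is 1/4.
Taking the ratio, P = 0.9285.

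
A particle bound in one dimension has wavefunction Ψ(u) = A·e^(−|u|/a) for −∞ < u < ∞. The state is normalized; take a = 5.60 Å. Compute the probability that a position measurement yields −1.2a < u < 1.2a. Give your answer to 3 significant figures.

P ≈ 0.909

P = ∫_{−1.2a}^{1.2a} |Ψ(u)|² du.
With A² fixed by ∫|Ψ|² = 1, i.e. A² = (a)^(−1), substitute and integrate.
By symmetry take twice the u ≥ 0 contribution in numerator and denominator; the 2's cancel. Substituting t = u/a, A² and the length scale cancel in the ratio: P = ∫_{0}^{1.2} e^(-2·t) dt / ∫_{0}^{∞} e^(-2·t) dt.
Using ∫ e^(-2·t) dt = -e^(-2·t)/2, the numerator is 1/2 - e^(-12/5)/2 and the denominator is 1/2.
This works out to P = 0.9093.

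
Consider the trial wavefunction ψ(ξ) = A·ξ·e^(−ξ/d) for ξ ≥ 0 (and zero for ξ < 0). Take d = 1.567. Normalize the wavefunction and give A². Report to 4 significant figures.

We need A² ∫|f|² dξ = 1, taking the integral from 0 to ∞.
With ∫₀^∞ ξ^2 e^(−αξ) dξ = 2!/α^3, ∫|ψ|² dξ = A²·(d^3/4).
Hence A² = 1/[d^3/4].
With d = 1.567: A² = 1.0396 and A = 1.0196.

A^2 ≈ 1.040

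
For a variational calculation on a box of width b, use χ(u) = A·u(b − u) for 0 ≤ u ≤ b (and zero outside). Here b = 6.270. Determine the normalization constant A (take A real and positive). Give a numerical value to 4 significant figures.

A ≈ 0.05564

The normalization condition is ∫|χ|² du = 1 from 0 to b.
The integral (without the A² prefactor) comes out to b^5/30.
Setting this equal to 1 gives A² = 1/(b^5/30).
With b = 6.270: A² = 0.0030959 and A = 0.055641.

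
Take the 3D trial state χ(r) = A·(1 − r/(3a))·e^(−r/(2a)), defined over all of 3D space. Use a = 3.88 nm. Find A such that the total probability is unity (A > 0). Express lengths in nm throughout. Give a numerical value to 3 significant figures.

We need A² ∫|f|² 4πr² dr = 1, taking the integral from 0 to ∞.
(Spherical symmetry: dV = 4πr² dr.)
Using ∫₀^∞ rⁿ e^(−αr) dr = n!/αⁿ⁺¹, carrying out the integral gives A² · 8·π·a^3/3.
Hence A² = 1/[8·π·a^3/3].
With a = 3.88: A² = 0.002044 and A = 0.04521.

A ≈ 0.0452 nm^(-3/2)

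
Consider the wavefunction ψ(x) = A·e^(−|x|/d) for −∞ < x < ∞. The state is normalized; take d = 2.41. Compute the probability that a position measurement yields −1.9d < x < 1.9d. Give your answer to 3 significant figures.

P = ∫_{−1.9d}^{1.9d} |ψ(x)|² dx.
The normalization integral ∫|ψ|²dx over the whole domain equals d·A², and A² cancels in the ratio.
By symmetry take twice the x ≥ 0 contribution in numerator and denominator; the 2's cancel. Let u = x/d; then A² and the length scale cancel, so P = ∫_{0}^{1.9} e^(-2·u) du ÷ ∫_{0}^{∞} e^(-2·u) du.
With ∫ e^(-2·u) du = -e^(-2·u)/2 + C, the region integral is 1/2 - e^(-19/5)/2 and the full one is 1/2.
Evaluating gives P = 0.9776.

P ≈ 0.978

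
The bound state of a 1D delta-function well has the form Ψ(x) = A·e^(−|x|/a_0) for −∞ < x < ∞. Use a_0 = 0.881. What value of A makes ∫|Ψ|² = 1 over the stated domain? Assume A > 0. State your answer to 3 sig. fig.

We need A² ∫|f|² dx = 1, taking the integral from −∞ to ∞.
∫|Ψ|² dx = A²·(a_0).
Hence A² = 1/[a_0].
With a_0 = 0.881: A² = 1.135 and A = 1.065.

A ≈ 1.07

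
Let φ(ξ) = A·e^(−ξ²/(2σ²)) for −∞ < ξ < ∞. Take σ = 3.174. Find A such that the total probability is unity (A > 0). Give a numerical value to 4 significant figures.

Require ∫ |φ|² dξ = 1 over the whole domain.
Differentiating ∫e^(−αξ²) dξ = √(π/α) under α to get the higher moments, with φ = A·e^(−ξ²/(2σ²)), the integral evaluates to A²·[√(π)·σ].
Hence A² = 1/[√(π)·σ].
Substituting σ = 3.174 gives A² = 0.17775, so A = 0.42161.

A ≈ 0.4216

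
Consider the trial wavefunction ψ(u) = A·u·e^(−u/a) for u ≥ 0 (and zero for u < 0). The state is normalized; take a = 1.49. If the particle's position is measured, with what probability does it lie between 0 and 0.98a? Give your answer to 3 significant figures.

P ≈ 0.312

P = ∫_{0}^{0.98a} |ψ(u)|² du.
The normalization integral ∫|ψ|²du over the whole domain equals a^3/4·A², and A² cancels in the ratio.
Substituting t = u/a, A² and the length scale cancel in the ratio: P = ∫_{0}^{0.98} t^2·e^(-2·t) dt / ∫_{0}^{∞} t^2·e^(-2·t) dt.
An antiderivative of t^2·e^(-2·t) is -(2·t^2 + 2·t + 1)·e^(-2·t)/4; evaluating from 0 to 0.98 gives 1/4 - 6101·e^(-49/25)/5000, while the full integral is 1/4.
Taking the ratio, P = 0.3125.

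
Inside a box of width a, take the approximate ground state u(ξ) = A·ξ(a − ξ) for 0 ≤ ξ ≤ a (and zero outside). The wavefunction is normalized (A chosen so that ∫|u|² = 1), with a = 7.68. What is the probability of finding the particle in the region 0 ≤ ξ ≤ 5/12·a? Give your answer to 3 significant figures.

P = ∫_{0}^{5/12·a} |u(ξ)|² dξ.
Since A² = 1/(a^5/30), this is the region integral divided by the full normalization integral.
Let t = ξ/a; then A² and the length scale cancel, so P = ∫_{0}^{5/12} t^2·(1 - t)^2 dt ÷ ∫_{0}^{1} t^2·(1 - t)^2 dt.
An antiderivative of t^2·(1 - t)^2 is t^3·(6·t^2 - 15·t + 10)/30; evaluating from 0 to 5/12 gives ≈ 0.011554, while the full integral is 1/30.
Taking the ratio, P = 0.3466.

P ≈ 0.347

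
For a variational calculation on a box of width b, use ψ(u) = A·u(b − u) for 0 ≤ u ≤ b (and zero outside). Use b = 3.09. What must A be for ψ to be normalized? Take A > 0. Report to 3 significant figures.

A ≈ 0.326

The normalization condition is ∫|ψ|² du = 1 from 0 to b.
Expanding the polynomial and integrating term by term, the integral (without the A² prefactor) comes out to b^5/30.
Setting this equal to 1 gives A² = 1/(b^5/30).
With b = 3.09: A² = 0.1065 and A = 0.3263.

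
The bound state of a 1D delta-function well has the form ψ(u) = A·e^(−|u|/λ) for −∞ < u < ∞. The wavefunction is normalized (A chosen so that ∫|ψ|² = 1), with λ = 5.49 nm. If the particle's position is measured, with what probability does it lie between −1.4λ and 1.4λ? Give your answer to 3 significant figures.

P ≈ 0.939

The probability is P = ∫ |ψ|² du over [−1.4λ, 1.4λ].
With A² fixed by ∫|ψ|² = 1, i.e. A² = (λ)^(−1), substitute and integrate.
Both integrals are even about u = 0, so only the u ≥ 0 halves are needed (the factors of 2 cancel). Substituting t = u/λ, A² and the length scale cancel in the ratio: P = ∫_{0}^{1.4} e^(-2·t) dt / ∫_{0}^{∞} e^(-2·t) dt.
With ∫ e^(-2·t) dt = -e^(-2·t)/2 + C, the region integral is 1/2 - e^(-14/5)/2 and the full one is 1/2.
Evaluating gives P = 0.9392.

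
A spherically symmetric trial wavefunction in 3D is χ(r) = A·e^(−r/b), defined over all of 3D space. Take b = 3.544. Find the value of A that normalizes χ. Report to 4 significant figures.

A ≈ 0.08456

Require ∫ |χ|² 4πr² dr = 1 over the whole domain.
In 3D with spherical symmetry the volume element is 4πr² dr.
With χ = A·e^(−r/b), the integral evaluates to A²·[π·b^3].
Hence A² = 1/[π·b^3].
Plugging in b = 3.544 yields A = 0.084564.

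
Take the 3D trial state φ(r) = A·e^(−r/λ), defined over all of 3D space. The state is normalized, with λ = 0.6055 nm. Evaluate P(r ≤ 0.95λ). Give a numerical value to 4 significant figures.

P = ∫ |φ|² 4πr² dr over r ≤ 0.95λ.
Normalization gives A² = 1/(π·λ^3).
In terms of u = r/λ (A², 4π and the length scale all cancel between numerator and denominator), P = [∫_{0}^{0.95} u^2·e^(-2·u) du] / [∫_{0}^{∞} u^2·e^(-2·u) du].
An antiderivative of u^2·e^(-2·u) is -(2·u^2 + 2·u + 1)·e^(-2·u)/4; evaluating from 0 to 0.95 gives 1/4 - 941·e^(-19/10)/800, while the full integral is 1/4.
Taking the ratio yields P = 0.29628.

P ≈ 0.2963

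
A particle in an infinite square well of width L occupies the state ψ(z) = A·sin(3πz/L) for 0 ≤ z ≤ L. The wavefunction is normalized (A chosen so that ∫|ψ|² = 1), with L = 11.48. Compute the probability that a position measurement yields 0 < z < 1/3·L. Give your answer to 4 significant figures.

The probability is P = ∫ |ψ|² dz over [0, 1/3·L].
The normalization integral ∫|ψ|²dz over the whole domain equals L/2·A², and A² cancels in the ratio.
In terms of u = z/L (A² and the length scale cancel between numerator and denominator), P = [∫_{0}^{1/3} sin(3·π·u)^2 du] / [∫_{0}^{1} sin(3·π·u)^2 du].
Using ∫ sin(3·π·u)^2 du = u/2 - sin(6·π·u)/(12·π), the numerator is 1/6 and the denominator is 1/2.
Evaluating gives P = 1/3.

P ≈ 0.3333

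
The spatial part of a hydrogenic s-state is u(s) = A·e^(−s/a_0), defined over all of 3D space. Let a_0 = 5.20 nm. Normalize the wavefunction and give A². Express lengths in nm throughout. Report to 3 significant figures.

A^2 ≈ 0.00226 nm^(-3)

The normalization condition is ∫|u|² 4πs² ds = 1 from 0 to ∞.
(Spherical symmetry: dV = 4πs² ds.)
Recall ∫₀^∞ s^m e^(−s/β) ds = m!·β^(m+1), carrying out the integral gives A² · π·a_0^3.
Hence A² = 1/[π·a_0^3].
Substituting a_0 = 5.20 gives A² = 0.002264, so A = 0.04758.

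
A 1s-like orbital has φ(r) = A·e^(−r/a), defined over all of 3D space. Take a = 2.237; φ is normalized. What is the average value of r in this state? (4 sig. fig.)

⟨r⟩ ≈ 3.356

⟨r⟩ = ∫ r |φ|² 4πr² dr over the full domain.
Using ∫₀^∞ rⁿ e^(−αr) dr = n!/αⁿ⁺¹, evaluating both integrals, ⟨r⟩ = 3·a/2.
Putting a = 2.237 gives 3.3555.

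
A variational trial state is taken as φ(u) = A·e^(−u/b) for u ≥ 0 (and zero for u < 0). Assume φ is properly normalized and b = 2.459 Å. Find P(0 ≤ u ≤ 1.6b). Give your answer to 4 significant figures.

The probability is P = ∫ |φ|² du over [0, 1.6b].
Since A² = 1/(b/2), this is the region integral divided by the full normalization integral.
In terms of t = u/b (A² and the length scale cancel between numerator and denominator), P = [∫_{0}^{1.6} e^(-2·t) dt] / [∫_{0}^{∞} e^(-2·t) dt].
Using ∫ e^(-2·t) dt = -e^(-2·t)/2, the numerator is 1/2 - e^(-16/5)/2 and the denominator is 1/2.
This works out to P = 0.95924.

P ≈ 0.9592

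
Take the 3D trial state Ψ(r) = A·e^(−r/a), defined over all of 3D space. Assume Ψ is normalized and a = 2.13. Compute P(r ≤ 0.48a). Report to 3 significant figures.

Integrate the radial probability density 4πr²|Ψ|² over r ≤ 0.48a.
The full normalization integral is A²·[π·a^3] = 1, fixing A².
Substituting u = r/a, A², 4π and the length scale all cancel in the ratio: P = ∫_{0}^{0.48} u^2·e^(-2·u) du / ∫_{0}^{∞} u^2·e^(-2·u) du.
With ∫ u^2·e^(-2·u) du = -(2·u^2 + 2·u + 1)·e^(-2·u)/4 + C, the region integral is 1/4 - 1513·e^(-24/25)/2500 and the full one is 1/4.
The region integral divided by the full integral gives P = 0.07309.

P ≈ 0.0731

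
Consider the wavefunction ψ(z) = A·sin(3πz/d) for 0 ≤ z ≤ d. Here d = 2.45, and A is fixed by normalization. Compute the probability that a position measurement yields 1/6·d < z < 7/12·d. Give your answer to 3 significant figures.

P ≈ 0.470

|ψ|² is the probability density, so P = ∫_{1/6·d}^{7/12·d} |ψ|² dz.
With A² fixed by ∫|ψ|² = 1, i.e. A² = (d/2)^(−1), substitute and integrate.
Substituting u = z/d, A² and the length scale cancel in the ratio: P = ∫_{1/6}^{7/12} sin(3·π·u)^2 du / ∫_{0}^{1} sin(3·π·u)^2 du.
An antiderivative of sin(3·π·u)^2 is u/2 - sin(6·π·u)/(12·π); evaluating from 1/6 to 7/12 gives 1/(12·π) + 5/24, while the full integral is 1/2.
The result is P = (2 + 5·π)/(12·π).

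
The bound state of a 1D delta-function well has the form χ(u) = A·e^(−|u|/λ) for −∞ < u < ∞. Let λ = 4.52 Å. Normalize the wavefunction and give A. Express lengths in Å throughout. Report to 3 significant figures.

A ≈ 0.470 Å^(-1/2)

The normalization condition is ∫|χ|² du = 1 from −∞ to ∞.
Carrying out the integral gives A² · λ.
Setting this equal to 1 gives A² = 1/(λ).
With λ = 4.52: A² = 0.2212 and A = 0.4704.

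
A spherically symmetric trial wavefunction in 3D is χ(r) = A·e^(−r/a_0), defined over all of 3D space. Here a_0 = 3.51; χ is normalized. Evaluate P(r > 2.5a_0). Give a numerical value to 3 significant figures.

With dV = 4πr²dr, the probability is ∫|χ|² dV over r > 2.5a_0.
Normalization gives A² = 1/(π·a_0^3).
Substituting u = r/a_0, A², 4π and the length scale all cancel in the ratio: P = ∫_{2.5}^{∞} u^2·e^(-2·u) du / ∫_{0}^{∞} u^2·e^(-2·u) du.
Using ∫ u^2·e^(-2·u) du = -(2·u^2 + 2·u + 1)·e^(-2·u)/4, the numerator is 37·e^(-5)/8 and the denominator is 1/4.
The region integral divided by the full integral gives P = 0.1247.

P ≈ 0.125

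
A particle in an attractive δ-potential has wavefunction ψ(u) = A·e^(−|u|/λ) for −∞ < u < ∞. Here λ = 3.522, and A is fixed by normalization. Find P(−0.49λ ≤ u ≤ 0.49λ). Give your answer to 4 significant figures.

P = ∫_{−0.49λ}^{0.49λ} |ψ(u)|² du.
Since A² = 1/(λ), this is the region integral divided by the full normalization integral.
Both integrals are even about u = 0, so only the u ≥ 0 halves are needed (the factors of 2 cancel). Let t = u/λ; then A² and the length scale cancel, so P = ∫_{0}^{0.49} e^(-2·t) dt ÷ ∫_{0}^{∞} e^(-2·t) dt.
Using ∫ e^(-2·t) dt = -e^(-2·t)/2, the numerator is 1/2 - e^(-49/50)/2 and the denominator is 1/2.
Taking the ratio, P = 0.62469.

P ≈ 0.6247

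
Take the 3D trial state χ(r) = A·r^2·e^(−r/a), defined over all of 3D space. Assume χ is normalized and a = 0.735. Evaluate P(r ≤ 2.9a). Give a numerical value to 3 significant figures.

With dV = 4πr²dr, the probability is ∫|χ|² dV over r ≤ 2.9a.
A² is fixed by ∫₀^∞ 4πr²|χ|² dr = 1, i.e. A² = (45·π·a^7/2)^(−1).
Let u = r/a; then A², 4π and the length scale all cancel, so P = ∫_{0}^{2.9} u^6·e^(-2·u) du ÷ ∫_{0}^{∞} u^6·e^(-2·u) du.
An antiderivative of u^6·e^(-2·u) is -(4·u^6 + 12·u^5 + 30·u^4 + 60·u^3 + 90·u^2 + 90·u + 45)·e^(-2·u)/8; evaluating from 0 to 2.9 gives ≈ 2.0340, while the full integral is 45/8.
Taking the ratio yields P = 0.3616.

P ≈ 0.362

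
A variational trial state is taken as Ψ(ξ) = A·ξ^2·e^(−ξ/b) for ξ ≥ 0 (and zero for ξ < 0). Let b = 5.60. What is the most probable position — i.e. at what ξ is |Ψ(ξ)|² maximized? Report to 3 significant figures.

ξ ≈ 11.2

Set d/dξ [|Ψ(ξ)|²] = 0 and solve for ξ > 0.
This gives ξ = 2·b.
With b = 5.60, the most probable position is 11.20.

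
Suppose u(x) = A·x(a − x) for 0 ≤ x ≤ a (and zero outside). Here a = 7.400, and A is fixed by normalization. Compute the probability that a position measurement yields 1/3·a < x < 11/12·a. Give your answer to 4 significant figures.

P ≈ 0.7850

|u|² is the probability density, so P = ∫_{1/3·a}^{11/12·a} |u|² dx.
Since A² = 1/(a^5/30), this is the region integral divided by the full normalization integral.
Substituting t = x/a, A² and the length scale cancel in the ratio: P = ∫_{1/3}^{11/12} t^2·(1 - t)^2 dt / ∫_{0}^{1} t^2·(1 - t)^2 dt.
Using ∫ t^2·(1 - t)^2 dt = t^3·(6·t^2 - 15·t + 10)/30, the numerator is ≈ 0.0261679 and the denominator is 1/30.
Evaluating gives P = 0.78504.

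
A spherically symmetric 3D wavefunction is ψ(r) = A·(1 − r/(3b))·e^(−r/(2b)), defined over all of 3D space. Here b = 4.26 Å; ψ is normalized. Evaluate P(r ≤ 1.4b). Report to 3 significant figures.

P ≈ 0.234

With dV = 4πr²dr, the probability is ∫|ψ|² dV over r ≤ 1.4b.
The full normalization integral is A²·[8·π·b^3/3] = 1, fixing A².
In terms of u = r/b (A², 4π and the length scale all cancel between numerator and denominator), P = [∫_{0}^{1.4} u^2·(1 - u/3)^2·e^(-u) du] / [∫_{0}^{∞} u^2·(1 - u/3)^2·e^(-u) du].
Using ∫ u^2·(1 - u/3)^2·e^(-u) du = (-u^4 + 2·u^3 - 3·u^2 - 6·u - 6)·e^(-u)/9, the numerator is 2/3 - 1294·e^(-7/5)/625 and the denominator is 2/3.
The region integral divided by the full integral gives P = 0.2342.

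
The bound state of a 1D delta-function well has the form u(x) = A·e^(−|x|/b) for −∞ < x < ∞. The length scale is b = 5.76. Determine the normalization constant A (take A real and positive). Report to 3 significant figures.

A ≈ 0.417

We need A² ∫|f|² dx = 1, taking the integral from −∞ to ∞.
The integral (without the A² prefactor) comes out to b.
Substituting b = 5.76 gives A² = 0.1736, so A = 0.4167.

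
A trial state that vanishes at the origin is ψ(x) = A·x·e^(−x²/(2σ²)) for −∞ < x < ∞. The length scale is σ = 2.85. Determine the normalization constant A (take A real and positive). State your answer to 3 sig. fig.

The normalization condition is ∫|ψ|² dx = 1 from −∞ to ∞.
Using the Gaussian integral ∫_{−∞}^{∞} e^(−αx²) dx = √(π/α), ∫|ψ|² dx = A²·(√(π)·σ^3/2).
Setting this equal to 1 gives A² = 1/(√(π)·σ^3/2).
Substituting σ = 2.85 gives A² = 0.04874, so A = 0.2208.

A ≈ 0.221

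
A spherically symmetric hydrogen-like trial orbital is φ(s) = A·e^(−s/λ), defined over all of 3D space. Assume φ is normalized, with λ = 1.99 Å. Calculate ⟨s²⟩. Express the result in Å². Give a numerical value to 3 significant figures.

⟨s^2⟩ ≈ 11.9 Å^2

⟨s²⟩ = ∫ s^2 |φ|² 4πs² ds over the full domain.
Recall ∫₀^∞ s^m e^(−s/β) ds = m!·β^(m+1), evaluating both integrals, ⟨s²⟩ = 3·λ^2.
Putting λ = 1.99 gives 11.88.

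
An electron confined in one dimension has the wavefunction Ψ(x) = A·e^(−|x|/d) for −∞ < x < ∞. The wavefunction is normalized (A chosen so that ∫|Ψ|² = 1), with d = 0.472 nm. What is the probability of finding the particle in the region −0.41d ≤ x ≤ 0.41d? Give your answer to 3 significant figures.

P ≈ 0.560

The probability is P = ∫ |Ψ|² dx over [−0.41d, 0.41d].
The normalization integral ∫|Ψ|²dx over the whole domain equals d·A², and A² cancels in the ratio.
Both integrals are even about x = 0, so only the x ≥ 0 halves are needed (the factors of 2 cancel). Substituting u = x/d, A² and the length scale cancel in the ratio: P = ∫_{0}^{0.41} e^(-2·u) du / ∫_{0}^{∞} e^(-2·u) du.
Using ∫ e^(-2·u) du = -e^(-2·u)/2, the numerator is 1/2 - e^(-41/50)/2 and the denominator is 1/2.
Taking the ratio, P = 0.5596.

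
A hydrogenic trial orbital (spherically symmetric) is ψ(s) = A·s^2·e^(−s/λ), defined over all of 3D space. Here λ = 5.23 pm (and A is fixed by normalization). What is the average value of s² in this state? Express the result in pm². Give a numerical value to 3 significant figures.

⟨s^2⟩ ≈ 383 pm^2

The expectation value is the |ψ|²-weighted average of s^2: ∫ s^2|ψ|² 4πs² ds.
Evaluating both integrals, ⟨s²⟩ = 14·λ^2.
With λ = 5.23, ⟨s^2⟩ = 382.9.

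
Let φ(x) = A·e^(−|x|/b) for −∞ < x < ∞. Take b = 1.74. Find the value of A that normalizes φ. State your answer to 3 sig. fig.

Normalization requires ∫|φ|² dx = 1, integrated from −∞ to ∞.
Using ∫₀^∞ xⁿ e^(−αx) dx = n!/αⁿ⁺¹, with φ = A·e^(−|x|/b), the integral evaluates to A²·[b].
Setting this equal to 1 gives A² = 1/(b).
Substituting b = 1.74 gives A² = 0.5747, so A = 0.7581.

A ≈ 0.758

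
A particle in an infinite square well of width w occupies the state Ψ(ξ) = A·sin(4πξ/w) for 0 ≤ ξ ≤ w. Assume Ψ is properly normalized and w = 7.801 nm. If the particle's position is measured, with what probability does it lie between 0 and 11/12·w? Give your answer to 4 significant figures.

The probability is P = ∫ |Ψ|² dξ over [0, 11/12·w].
With A² fixed by ∫|Ψ|² = 1, i.e. A² = (w/2)^(−1), substitute and integrate.
Let u = ξ/w; then A² and the length scale cancel, so P = ∫_{0}^{11/12} sin(4·π·u)^2 du ÷ ∫_{0}^{1} sin(4·π·u)^2 du.
An antiderivative of sin(4·π·u)^2 is u/2 - sin(4·π·u)·cos(4·π·u)/(8·π); evaluating from 0 to 11/12 gives √(3)/(32·π) + 11/24, while the full integral is 1/2.
This works out to P = √(3)/(16·π) + 11/12.

P ≈ 0.9511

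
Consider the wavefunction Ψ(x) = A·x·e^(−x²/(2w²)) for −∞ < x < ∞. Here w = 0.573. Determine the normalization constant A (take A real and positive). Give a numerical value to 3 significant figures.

Normalization requires ∫|Ψ|² dx = 1, integrated from −∞ to ∞.
The integral (without the A² prefactor) comes out to √(π)·w^3/2.
So A² = (√(π)·w^3/2)^(−1).
With w = 0.573: A² = 5.998 and A = 2.449.

A ≈ 2.45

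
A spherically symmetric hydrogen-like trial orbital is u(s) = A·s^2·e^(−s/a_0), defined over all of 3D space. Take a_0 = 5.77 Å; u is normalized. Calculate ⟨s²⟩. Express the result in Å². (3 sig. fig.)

⟨s^2⟩ ≈ 466 Å^2

The expectation value is the |u|²-weighted average of s^2: ∫ s^2|u|² 4πs² ds.
Evaluating both integrals, ⟨s²⟩ = 14·a_0^2.
With a_0 = 5.77, ⟨s^2⟩ = 466.1.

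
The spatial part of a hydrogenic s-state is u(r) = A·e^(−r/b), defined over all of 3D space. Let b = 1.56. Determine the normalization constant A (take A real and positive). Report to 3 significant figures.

A ≈ 0.290

Normalization requires ∫|u|² 4πr² dr = 1, integrated from 0 to ∞.
The angular integral contributes 4π, leaving ∫₀^∞ r²|u|² dr.
Recall ∫₀^∞ r^m e^(−r/β) dr = m!·β^(m+1), with u = A·e^(−r/b), the integral evaluates to A²·[π·b^3].
So A² = (π·b^3)^(−1).
With b = 1.56: A² = 0.08384 and A = 0.2896.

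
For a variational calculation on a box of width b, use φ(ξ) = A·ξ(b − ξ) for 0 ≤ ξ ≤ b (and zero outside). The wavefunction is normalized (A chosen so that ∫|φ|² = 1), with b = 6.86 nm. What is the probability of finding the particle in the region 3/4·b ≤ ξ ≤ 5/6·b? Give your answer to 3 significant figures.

The probability is P = ∫ |φ|² dξ over [3/4·b, 5/6·b].
The normalization integral ∫|φ|²dξ over the whole domain equals b^5/30·A², and A² cancels in the ratio.
In terms of u = ξ/b (A² and the length scale cancel between numerator and denominator), P = [∫_{3/4}^{5/6} u^2·(1 - u)^2 du] / [∫_{0}^{1} u^2·(1 - u)^2 du].
With ∫ u^2·(1 - u)^2 du = u^3·(6·u^2 - 15·u + 10)/30 + C, the region integral is ≈ 0.0022674 and the full one is 1/30.
This works out to P = 0.06802.

P ≈ 0.0680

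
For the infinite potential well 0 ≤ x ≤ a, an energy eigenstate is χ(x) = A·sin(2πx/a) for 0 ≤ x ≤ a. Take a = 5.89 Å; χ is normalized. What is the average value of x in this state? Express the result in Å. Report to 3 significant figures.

⟨x⟩ ≈ 2.95 Å

⟨x⟩ = ∫ x |χ|² dx over the full domain.
With ∫₀^a sin²(nπx/a) dx = a/2, the ratio of the moment integral to the normalization integral gives ⟨x⟩ = a/2.
Putting a = 5.89 gives 2.945.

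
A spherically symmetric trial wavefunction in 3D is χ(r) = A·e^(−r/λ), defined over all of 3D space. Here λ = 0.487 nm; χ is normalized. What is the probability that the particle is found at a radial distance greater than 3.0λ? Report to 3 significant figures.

With dV = 4πr²dr, the probability is ∫|χ|² dV over r > 3.0λ.
A² is fixed by ∫₀^∞ 4πr²|χ|² dr = 1, i.e. A² = (π·λ^3)^(−1).
In terms of u = r/λ (A², 4π and the length scale all cancel between numerator and denominator), P = [∫_{3.0}^{∞} u^2·e^(-2·u) du] / [∫_{0}^{∞} u^2·e^(-2·u) du].
With ∫ u^2·e^(-2·u) du = -(2·u^2 + 2·u + 1)·e^(-2·u)/4 + C, the region integral is 25·e^(-6)/4 and the full one is 1/4.
Taking the ratio yields P = 0.06197.

P ≈ 0.0620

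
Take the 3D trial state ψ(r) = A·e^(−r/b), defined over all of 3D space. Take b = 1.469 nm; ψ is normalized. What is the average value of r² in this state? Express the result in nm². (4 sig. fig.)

⟨r²⟩ = ∫ r^2 |ψ|² 4πr² dr over the full domain.
Using ∫₀^∞ rⁿ e^(−αr) dr = n!/αⁿ⁺¹, evaluating both integrals, ⟨r²⟩ = 3·b^2.
With b = 1.469, ⟨r^2⟩ = 6.4739.

⟨r^2⟩ ≈ 6.474 nm^2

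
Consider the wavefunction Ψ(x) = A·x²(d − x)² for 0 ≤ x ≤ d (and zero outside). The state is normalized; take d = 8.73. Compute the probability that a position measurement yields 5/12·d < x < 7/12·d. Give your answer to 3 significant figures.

P ≈ 0.395

P = ∫_{5/12·d}^{7/12·d} |Ψ(x)|² dx.
The normalization integral ∫|Ψ|²dx over the whole domain equals d^9/630·A², and A² cancels in the ratio.
Substituting u = x/d, A² and the length scale cancel in the ratio: P = ∫_{5/12}^{7/12} u^4·(1 - u)^4 du / ∫_{0}^{1} u^4·(1 - u)^4 du.
With ∫ u^4·(1 - u)^4 du = u^5·(70·u^4 - 315·u^3 + 540·u^2 - 420·u + 126)/630 + C, the region integral is ≈ 0.00062752 and the full one is 1/630.
The result is P = 0.3953.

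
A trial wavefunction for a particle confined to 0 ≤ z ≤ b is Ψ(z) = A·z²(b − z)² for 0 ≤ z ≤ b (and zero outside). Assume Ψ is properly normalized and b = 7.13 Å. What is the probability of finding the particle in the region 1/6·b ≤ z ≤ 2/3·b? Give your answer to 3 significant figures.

P ≈ 0.846

P = ∫_{1/6·b}^{2/3·b} |Ψ(z)|² dz.
With A² fixed by ∫|Ψ|² = 1, i.e. A² = (b^9/630)^(−1), substitute and integrate.
In terms of u = z/b (A² and the length scale cancel between numerator and denominator), P = [∫_{1/6}^{2/3} u^4·(1 - u)^4 du] / [∫_{0}^{1} u^4·(1 - u)^4 du].
With ∫ u^4·(1 - u)^4 du = u^5·(70·u^4 - 315·u^3 + 540·u^2 - 420·u + 126)/630 + C, the region integral is ≈ 0.0013432 and the full one is 1/630.
The result is P = 0.8462.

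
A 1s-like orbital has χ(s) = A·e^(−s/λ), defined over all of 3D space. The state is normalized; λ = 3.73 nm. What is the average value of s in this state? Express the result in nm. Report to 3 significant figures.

⟨s⟩ ≈ 5.60 nm

By definition ⟨s⟩ = ∫ s |χ(s)|² 4πs² ds.
Evaluating both integrals, ⟨s⟩ = 3·λ/2.
With λ = 3.73, ⟨s⟩ = 5.595.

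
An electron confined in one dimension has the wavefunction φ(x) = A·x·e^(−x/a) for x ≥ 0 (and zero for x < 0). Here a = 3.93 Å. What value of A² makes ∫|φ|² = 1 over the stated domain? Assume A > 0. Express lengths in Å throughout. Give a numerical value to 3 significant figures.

We need A² ∫|f|² dx = 1, taking the integral from 0 to ∞.
∫|φ|² dx = A²·(a^3/4).
Substituting a = 3.93 gives A² = 0.06590, so A = 0.2567.

A^2 ≈ 0.0659 Å^(-3)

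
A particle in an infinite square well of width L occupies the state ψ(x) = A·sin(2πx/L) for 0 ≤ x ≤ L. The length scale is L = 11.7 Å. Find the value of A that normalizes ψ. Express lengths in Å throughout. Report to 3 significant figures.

A ≈ 0.413 Å^(-1/2)

Require ∫ |ψ|² dx = 1 over the whole domain.
Using sin²θ = (1 − cos 2θ)/2, the integral (without the A² prefactor) comes out to L/2.
So A² = (L/2)^(−1).
Substituting L = 11.7 gives A² = 0.1709, so A = 0.4134.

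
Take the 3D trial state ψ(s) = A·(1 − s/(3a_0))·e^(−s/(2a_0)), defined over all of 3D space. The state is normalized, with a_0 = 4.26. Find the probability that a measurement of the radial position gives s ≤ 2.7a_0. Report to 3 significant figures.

P ≈ 0.352

P = ∫ |ψ|² 4πs² ds over s ≤ 2.7a_0.
The full normalization integral is A²·[8·π·a_0^3/3] = 1, fixing A².
In terms of u = s/a_0 (A², 4π and the length scale all cancel between numerator and denominator), P = [∫_{0}^{2.7} u^2·(1 - u/3)^2·e^(-u) du] / [∫_{0}^{∞} u^2·(1 - u/3)^2·e^(-u) du].
With ∫ u^2·(1 - u/3)^2·e^(-u) du = (-u^4 + 2·u^3 - 3·u^2 - 6·u - 6)·e^(-u)/9 + C, the region integral is ≈ 0.23470 and the full one is 2/3.
Taking the ratio yields P = 0.3520.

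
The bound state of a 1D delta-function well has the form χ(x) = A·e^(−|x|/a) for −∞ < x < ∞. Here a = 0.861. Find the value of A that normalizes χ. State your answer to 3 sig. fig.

Require ∫ |χ|² dx = 1 over the whole domain.
The integral (without the A² prefactor) comes out to a.
Setting this equal to 1 gives A² = 1/(a).
Plugging in a = 0.861 yields A = 1.078.

A ≈ 1.08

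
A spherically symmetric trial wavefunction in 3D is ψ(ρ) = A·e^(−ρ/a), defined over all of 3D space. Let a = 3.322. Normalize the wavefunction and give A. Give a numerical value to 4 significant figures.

A ≈ 0.09318

Require ∫ |ψ|² 4πρ² dρ = 1 over the whole domain.
The angular integral contributes 4π, leaving ∫₀^∞ ρ²|ψ|² dρ.
∫|ψ|² 4πρ² dρ = A²·(π·a^3).
Substituting a = 3.322 gives A² = 0.0086826, so A = 0.093181.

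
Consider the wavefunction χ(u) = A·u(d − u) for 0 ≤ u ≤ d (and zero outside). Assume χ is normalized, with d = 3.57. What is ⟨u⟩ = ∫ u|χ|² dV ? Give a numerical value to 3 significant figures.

⟨u⟩ = ∫ u |χ|² du over the full domain.
The ratio of the moment integral to the normalization integral gives ⟨u⟩ = d/2.
With d = 3.57, ⟨u⟩ = 1.785.

⟨u⟩ ≈ 1.79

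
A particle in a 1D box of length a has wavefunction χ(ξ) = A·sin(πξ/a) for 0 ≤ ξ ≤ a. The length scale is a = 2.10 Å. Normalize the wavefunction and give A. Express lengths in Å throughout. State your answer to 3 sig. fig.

The normalization condition is ∫|χ|² dξ = 1 from 0 to a.
Carrying out the integral gives A² · a/2.
Setting this equal to 1 gives A² = 1/(a/2).
Substituting a = 2.10 gives A² = 0.9524, so A = 0.9759.

A ≈ 0.976 Å^(-1/2)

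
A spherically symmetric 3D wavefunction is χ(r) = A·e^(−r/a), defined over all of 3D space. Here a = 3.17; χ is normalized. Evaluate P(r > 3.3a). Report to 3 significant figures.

Integrate the radial probability density 4πr²|χ|² over r > 3.3a.
Normalization gives A² = 1/(π·a^3).
Substituting u = r/a, A², 4π and the length scale all cancel in the ratio: P = ∫_{3.3}^{∞} u^2·e^(-2·u) du / ∫_{0}^{∞} u^2·e^(-2·u) du.
An antiderivative of u^2·e^(-2·u) is -(2·u^2 + 2·u + 1)·e^(-2·u)/4; evaluating from 3.3 to ∞ gives 1469·e^(-33/5)/200, while the full integral is 1/4.
Taking the ratio yields P = 0.03997.

P ≈ 0.0400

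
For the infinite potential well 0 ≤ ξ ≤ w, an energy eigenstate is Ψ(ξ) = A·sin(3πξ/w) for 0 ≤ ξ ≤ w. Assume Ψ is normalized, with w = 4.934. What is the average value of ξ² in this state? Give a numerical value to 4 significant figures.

⟨ξ^2⟩ ≈ 7.978

The expectation value is the |Ψ|²-weighted average of ξ^2: ∫ ξ^2|Ψ|² dξ.
With ∫₀^w sin²(nπξ/w) dξ = w/2, since the A² factors cancel between numerator and denominator, ⟨ξ²⟩ = -w^2/(18·π^2) + w^2/3.
With w = 4.934, ⟨ξ^2⟩ = 7.9778.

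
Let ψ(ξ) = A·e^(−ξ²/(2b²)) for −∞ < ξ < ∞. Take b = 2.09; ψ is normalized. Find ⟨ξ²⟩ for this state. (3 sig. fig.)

⟨ξ^2⟩ ≈ 2.18

By definition ⟨ξ²⟩ = ∫ ξ^2 |ψ(ξ)|² dξ.
The ratio of the moment integral to the normalization integral gives ⟨ξ²⟩ = b^2/2.
Putting b = 2.09 gives 2.184.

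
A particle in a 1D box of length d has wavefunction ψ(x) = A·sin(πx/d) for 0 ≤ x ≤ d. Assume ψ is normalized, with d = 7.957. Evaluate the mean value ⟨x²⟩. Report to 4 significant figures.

⟨x^2⟩ ≈ 17.90

⟨x²⟩ = ∫ x^2 |ψ|² dx over the full domain.
The ratio of the moment integral to the normalization integral gives ⟨x²⟩ = -d^2/(2·π^2) + d^2/3.
Putting d = 7.957 gives 17.897.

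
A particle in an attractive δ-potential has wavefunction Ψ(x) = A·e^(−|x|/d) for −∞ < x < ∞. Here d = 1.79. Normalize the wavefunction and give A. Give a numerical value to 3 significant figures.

A ≈ 0.747

Normalization requires ∫|Ψ|² dx = 1, integrated from −∞ to ∞.
With Ψ = A·e^(−|x|/d), the integral evaluates to A²·[d].
Hence A² = 1/[d].
With d = 1.79: A² = 0.5587 and A = 0.7474.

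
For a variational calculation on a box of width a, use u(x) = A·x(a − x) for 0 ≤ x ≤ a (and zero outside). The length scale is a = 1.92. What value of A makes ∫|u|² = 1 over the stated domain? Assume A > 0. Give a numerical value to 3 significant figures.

A ≈ 1.07

We need A² ∫|f|² dx = 1, taking the integral from 0 to a.
With u = A·x(a − x), the integral evaluates to A²·[a^5/30].
With a = 1.92: A² = 1.150 and A = 1.072.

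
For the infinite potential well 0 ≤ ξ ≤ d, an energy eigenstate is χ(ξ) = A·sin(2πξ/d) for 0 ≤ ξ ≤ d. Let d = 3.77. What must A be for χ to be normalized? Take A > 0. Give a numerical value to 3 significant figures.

We need A² ∫|f|² dξ = 1, taking the integral from 0 to d.
∫|χ|² dξ = A²·(d/2).
So A² = (d/2)^(−1).
Plugging in d = 3.77 yields A = 0.7284.

A ≈ 0.728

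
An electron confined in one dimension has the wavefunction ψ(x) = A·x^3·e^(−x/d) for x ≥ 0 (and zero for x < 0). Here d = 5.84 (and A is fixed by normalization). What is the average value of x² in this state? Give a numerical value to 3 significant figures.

The expectation value is the |ψ|²-weighted average of x^2: ∫ x^2|ψ|² dx.
With ∫₀^∞ x^8 e^(−αx) dx = 8!/α^9, since the A² factors cancel between numerator and denominator, ⟨x²⟩ = 14·d^2.
With d = 5.84, ⟨x^2⟩ = 477.5.

⟨x^2⟩ ≈ 477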